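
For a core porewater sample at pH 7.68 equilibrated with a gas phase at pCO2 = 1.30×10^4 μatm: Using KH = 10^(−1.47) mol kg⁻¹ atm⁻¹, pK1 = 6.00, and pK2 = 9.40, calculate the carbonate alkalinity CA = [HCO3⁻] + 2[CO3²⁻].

[CO2*] = KH · pCO2 = 10^(−1.47) × 1.30×10^4×10^-6 = 4.405×10^-4 mol/kg
α₀ = 1/(1 + K1/[H⁺] + K1K2/[H⁺]²) = 1/(1 + 10^+1.68 + 10^-0.04) = 0.02009
DIC = [CO2*]/α₀ = 4.405×10^-4 / 0.02009 = 21.93 mmol/kg
CA = (α₁ + 2α₂)·DIC = (0.9616 + 2×0.01832) × 21.93 = 21.9 mmol/kg

CA = 21.9 mmol/kg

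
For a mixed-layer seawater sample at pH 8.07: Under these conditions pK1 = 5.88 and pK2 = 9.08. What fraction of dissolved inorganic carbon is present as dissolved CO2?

α₀ = 1 / (1 + K1/[H⁺] + K1K2/[H⁺]²) = 1 / (1 + 10^+2.19 + 10^+1.18)
   = 1 / (1 + 154.88 + 15.136) = 1/171.02 = 0.005847

α₀ = 0.00585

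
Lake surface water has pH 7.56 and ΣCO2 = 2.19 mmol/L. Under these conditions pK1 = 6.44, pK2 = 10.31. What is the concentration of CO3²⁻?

α₂ = 1 / (1 + [H⁺]/K2 + [H⁺]²/(K1K2)) = 1 / (1 + 10^+2.75 + 10^+1.63)
   = 1 / (1 + 562.34 + 42.658) = 1/606.00 = 0.001650
[CO3²⁻] = α₂ × DIC = 0.001650 × 2.19 = 0.00361 mmol/L = 3.61 μmol/L

[CO3²⁻] = 3.61 μmol/L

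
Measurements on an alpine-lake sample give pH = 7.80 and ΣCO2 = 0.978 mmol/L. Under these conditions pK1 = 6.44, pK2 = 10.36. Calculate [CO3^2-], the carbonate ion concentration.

α₂ = 1 / (1 + [H⁺]/K2 + [H⁺]²/(K1K2)) = 1 / (1 + 10^+2.56 + 10^+1.20)
   = 1 / (1 + 363.08 + 15.849) = 1/379.93 = 0.002632
[CO3²⁻] = α₂ × DIC = 0.002632 × 0.978 = 0.00257 mmol/L = 2.57 μmol/L

[CO3²⁻] = 2.57 μmol/L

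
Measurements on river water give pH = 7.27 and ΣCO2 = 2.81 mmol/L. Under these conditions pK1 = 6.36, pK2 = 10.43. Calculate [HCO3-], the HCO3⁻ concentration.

[HCO3⁻] = 2.50 mmol/L

α₁ = 1 / (1 + [H⁺]/K1 + K2/[H⁺]) = 1 / (1 + 10^-0.91 + 10^-3.16)
   = 1 / (1 + 0.12303 + 0.00069183) = 1/1.1237 = 0.8899
[HCO3⁻] = α₁ × DIC = 0.8899 × 2.81 = 2.50 mmol/L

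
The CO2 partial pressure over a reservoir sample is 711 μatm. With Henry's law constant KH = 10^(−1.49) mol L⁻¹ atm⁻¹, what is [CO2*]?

KH = 10^(−1.49) = 3.236×10^-2 mol L⁻¹ atm⁻¹
[CO2*] = KH · pCO2 = 3.236×10^-2 × 711×10^-6 atm = 2.30×10^-5 mol/L

[CO2*] = 23.0 μmol/L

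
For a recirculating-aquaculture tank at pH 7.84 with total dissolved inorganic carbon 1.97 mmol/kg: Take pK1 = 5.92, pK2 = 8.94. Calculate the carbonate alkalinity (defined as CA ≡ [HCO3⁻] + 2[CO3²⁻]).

CA = 2.09 mmol/kg

CA = [HCO3⁻] + 2[CO3²⁻] = (α₁ + 2α₂)·DIC
At pH 7.84: [H⁺]/K1 = 10^-1.92 = 0.012023, K2/[H⁺] = 10^-1.10 = 0.079433
α₁ = 1/(1 + 0.012023 + 0.079433) = 1/1.0915 = 0.9162; α₂ = α₁·K2/[H⁺] = 0.07278
α₁ + 2α₂ = 1.0618
CA = 1.0618 × 1.97 = 2.09 mmol/kg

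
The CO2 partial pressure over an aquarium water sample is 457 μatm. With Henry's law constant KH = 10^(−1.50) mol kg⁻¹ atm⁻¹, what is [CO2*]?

KH = 10^(−1.50) = 3.162×10^-2 mol kg⁻¹ atm⁻¹
[CO2*] = KH · pCO2 = 3.162×10^-2 × 457×10^-6 atm = 1.45×10^-5 mol/kg

[CO2*] = 14.5 μmol/kg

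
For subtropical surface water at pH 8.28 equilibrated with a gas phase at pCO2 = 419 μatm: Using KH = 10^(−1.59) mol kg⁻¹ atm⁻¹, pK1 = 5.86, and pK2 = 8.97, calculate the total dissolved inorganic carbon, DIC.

DIC = 3.42 mmol/kg

[CO2*] = KH · pCO2 = 10^(−1.59) × 419×10^-6 = 1.077×10^-5 mol/kg
α₀ = 1/(1 + K1/[H⁺] + K1K2/[H⁺]²) = 1/(1 + 10^+2.42 + 10^+1.73) = 0.003147
DIC = [CO2*]/α₀ = 1.077×10^-5 / 0.003147 = 3.42 mmol/kg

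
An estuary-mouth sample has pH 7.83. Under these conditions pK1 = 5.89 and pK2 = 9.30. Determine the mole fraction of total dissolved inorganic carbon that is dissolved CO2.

α₀ = 1 / (1 + K1/[H⁺] + K1K2/[H⁺]²) = 1 / (1 + 10^+1.94 + 10^+0.47)
   = 1 / (1 + 87.096 + 2.9512) = 1/91.048 = 0.01098

α₀ = 0.0110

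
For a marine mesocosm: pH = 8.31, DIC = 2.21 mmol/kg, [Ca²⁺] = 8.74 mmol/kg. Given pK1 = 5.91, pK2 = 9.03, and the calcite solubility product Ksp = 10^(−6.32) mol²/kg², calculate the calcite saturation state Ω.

Ω = 6.44

α₂ = 1 / (1 + [H⁺]/K2 + [H⁺]²/(K1K2)) = 1 / (1 + 10^+0.72 + 10^-1.68)
   = 1 / (1 + 5.2481 + 0.020893) = 1/6.2690 = 0.1595
[CO3²⁻] = α₂ × DIC = 0.1595 × 2.21 = 0.3525 mmol/kg
Ksp = 10^(−6.32) = 4.786×10^-7
Ω = [Ca²⁺][CO3²⁻]/Ksp = (8.74×10^-3)(3.525×10^-4) / 4.786×10^-7 = 6.44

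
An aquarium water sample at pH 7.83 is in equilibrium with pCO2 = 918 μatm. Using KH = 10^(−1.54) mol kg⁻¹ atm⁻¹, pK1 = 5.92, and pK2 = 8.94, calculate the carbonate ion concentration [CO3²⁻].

[CO3²⁻] = 0.167 mmol/kg

[CO2*] = KH · pCO2 = 10^(−1.54) × 918×10^-6 = 2.648×10^-5 mol/kg
α₀ = 1/(1 + K1/[H⁺] + K1K2/[H⁺]²) = 1/(1 + 10^+1.91 + 10^+0.80) = 0.01129
DIC = [CO2*]/α₀ = 2.648×10^-5 / 0.01129 = 2.346 mmol/kg
[CO3²⁻] = α₂·DIC; α₂ = 0.07122, so [CO3²⁻] = 0.07122 × 2.346 = 0.167 mmol/kg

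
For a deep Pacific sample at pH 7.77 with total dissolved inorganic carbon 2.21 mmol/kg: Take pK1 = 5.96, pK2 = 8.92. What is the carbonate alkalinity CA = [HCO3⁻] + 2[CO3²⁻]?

CA = 2.32 mmol/kg

CA = [HCO3⁻] + 2[CO3²⁻] = (α₁ + 2α₂)·DIC
At pH 7.77: [H⁺]/K1 = 10^-1.81 = 0.015488, K2/[H⁺] = 10^-1.15 = 0.070795
α₁ = 1/(1 + 0.015488 + 0.070795) = 1/1.0863 = 0.9206; α₂ = α₁·K2/[H⁺] = 0.06517
α₁ + 2α₂ = 1.0509
CA = 1.0509 × 2.21 = 2.32 mmol/kg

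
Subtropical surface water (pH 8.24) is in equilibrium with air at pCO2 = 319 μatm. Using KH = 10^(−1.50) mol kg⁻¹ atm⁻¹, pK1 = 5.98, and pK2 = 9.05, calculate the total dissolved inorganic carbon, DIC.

DIC = 2.13 mmol/kg

[CO2*] = KH · pCO2 = 10^(−1.50) × 319×10^-6 = 1.009×10^-5 mol/kg
α₀ = 1/(1 + K1/[H⁺] + K1K2/[H⁺]²) = 1/(1 + 10^+2.26 + 10^+1.45) = 0.004736
DIC = [CO2*]/α₀ = 1.009×10^-5 / 0.004736 = 2.13 mmol/kg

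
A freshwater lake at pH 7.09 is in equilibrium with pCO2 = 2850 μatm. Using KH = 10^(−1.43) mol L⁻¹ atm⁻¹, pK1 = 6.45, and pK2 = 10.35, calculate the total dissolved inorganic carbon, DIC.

[CO2*] = KH · pCO2 = 10^(−1.43) × 2850×10^-6 = 1.059×10^-4 mol/L
α₀ = 1/(1 + K1/[H⁺] + K1K2/[H⁺]²) = 1/(1 + 10^+0.64 + 10^-2.62) = 0.1863
DIC = [CO2*]/α₀ = 1.059×10^-4 / 0.1863 = 0.568 mmol/L

DIC = 0.568 mmol/L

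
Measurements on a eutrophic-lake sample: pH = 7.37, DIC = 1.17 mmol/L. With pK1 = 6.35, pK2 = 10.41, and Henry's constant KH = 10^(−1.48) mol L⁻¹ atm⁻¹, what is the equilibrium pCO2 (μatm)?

α₀ = 1 / (1 + K1/[H⁺] + K1K2/[H⁺]²) = 1 / (1 + 10^+1.02 + 10^-2.02)
   = 1 / (1 + 10.471 + 0.0095499) = 1/11.481 = 0.08710
[CO2*] = α₀ × DIC = 0.08710 × 1.17 = 0.1019 mmol/L
pCO2 = [CO2*]/KH = 1.019×10^-4 / 3.311×10^-2 = 3080 μatm

pCO2 = 3080 μatm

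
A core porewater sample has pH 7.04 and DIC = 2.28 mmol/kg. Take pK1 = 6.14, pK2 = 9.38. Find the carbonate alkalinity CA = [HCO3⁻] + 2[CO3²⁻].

CA = [HCO3⁻] + 2[CO3²⁻] = (α₁ + 2α₂)·DIC
At pH 7.04: [H⁺]/K1 = 10^-0.90 = 0.12589, K2/[H⁺] = 10^-2.34 = 0.0045709
α₁ = 1/(1 + 0.12589 + 0.0045709) = 1/1.1305 = 0.8846; α₂ = α₁·K2/[H⁺] = 0.004043
α₁ + 2α₂ = 0.8927
CA = 0.8927 × 2.28 = 2.04 mmol/kg

CA = 2.04 mmol/kg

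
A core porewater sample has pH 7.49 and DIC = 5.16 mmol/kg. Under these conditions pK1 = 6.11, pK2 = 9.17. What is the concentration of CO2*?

[CO2*] = 0.202 mmol/kg

α₀ = 1 / (1 + K1/[H⁺] + K1K2/[H⁺]²) = 1 / (1 + 10^+1.38 + 10^-0.30)
   = 1 / (1 + 23.988 + 0.50119) = 1/25.490 = 0.03923
[CO2*] = α₀ × DIC = 0.03923 × 5.16 = 0.202 mmol/kg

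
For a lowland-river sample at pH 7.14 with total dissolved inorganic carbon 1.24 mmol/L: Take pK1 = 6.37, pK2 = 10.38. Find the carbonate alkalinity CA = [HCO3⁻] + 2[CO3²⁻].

CA = [HCO3⁻] + 2[CO3²⁻] = (α₁ + 2α₂)·DIC
At pH 7.14: [H⁺]/K1 = 10^-0.77 = 0.16982, K2/[H⁺] = 10^-3.24 = 0.00057544
α₁ = 1/(1 + 0.16982 + 0.00057544) = 1/1.1704 = 0.8544; α₂ = α₁·K2/[H⁺] = 0.0004917
α₁ + 2α₂ = 0.8554
CA = 0.8554 × 1.24 = 1.06 mmol/L

CA = 1.06 mmol/L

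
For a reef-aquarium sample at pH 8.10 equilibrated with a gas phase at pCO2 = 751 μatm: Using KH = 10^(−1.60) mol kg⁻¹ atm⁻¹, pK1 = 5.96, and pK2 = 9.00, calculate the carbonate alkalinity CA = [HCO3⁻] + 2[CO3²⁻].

CA = 3.26 mmol/kg

[CO2*] = KH · pCO2 = 10^(−1.60) × 751×10^-6 = 1.886×10^-5 mol/kg
α₀ = 1/(1 + K1/[H⁺] + K1K2/[H⁺]²) = 1/(1 + 10^+2.14 + 10^+1.24) = 0.006393
DIC = [CO2*]/α₀ = 1.886×10^-5 / 0.006393 = 2.951 mmol/kg
CA = (α₁ + 2α₂)·DIC = (0.8825 + 2×0.1111) × 2.951 = 3.26 mmol/kg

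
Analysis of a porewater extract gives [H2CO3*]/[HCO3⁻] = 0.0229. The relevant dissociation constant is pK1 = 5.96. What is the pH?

From K1 = [H⁺][HCO3⁻]/[H2CO3*]:  pH = pK1 − log₁₀([H2CO3*]/[HCO3⁻])
log₁₀(0.0229) = -1.640
pH = 5.96 − (-1.640) = 7.60

pH = 7.60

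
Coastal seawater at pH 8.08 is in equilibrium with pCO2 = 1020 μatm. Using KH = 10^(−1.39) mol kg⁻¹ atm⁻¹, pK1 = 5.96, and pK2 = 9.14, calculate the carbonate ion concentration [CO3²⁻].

[CO2*] = KH · pCO2 = 10^(−1.39) × 1020×10^-6 = 4.155×10^-5 mol/kg
α₀ = 1/(1 + K1/[H⁺] + K1K2/[H⁺]²) = 1/(1 + 10^+2.12 + 10^+1.06) = 0.006930
DIC = [CO2*]/α₀ = 4.155×10^-5 / 0.006930 = 5.996 mmol/kg
[CO3²⁻] = α₂·DIC; α₂ = 0.07956, so [CO3²⁻] = 0.07956 × 5.996 = 0.477 mmol/kg

[CO3²⁻] = 0.477 mmol/kg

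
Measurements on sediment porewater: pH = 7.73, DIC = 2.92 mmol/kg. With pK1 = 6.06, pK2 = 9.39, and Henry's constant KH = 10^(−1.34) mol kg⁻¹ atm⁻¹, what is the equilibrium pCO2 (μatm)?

α₀ = 1 / (1 + K1/[H⁺] + K1K2/[H⁺]²) = 1 / (1 + 10^+1.67 + 10^+0.01)
   = 1 / (1 + 46.774 + 1.0233) = 1/48.797 = 0.02049
[CO2*] = α₀ × DIC = 0.02049 × 2.92 = 0.05984 mmol/kg
pCO2 = [CO2*]/KH = 5.984×10^-5 / 4.571×10^-2 = 1310 μatm

pCO2 = 1310 μatm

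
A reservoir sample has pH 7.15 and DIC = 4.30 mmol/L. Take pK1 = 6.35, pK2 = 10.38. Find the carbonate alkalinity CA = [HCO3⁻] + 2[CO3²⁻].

CA = 3.71 mmol/L

CA = [HCO3⁻] + 2[CO3²⁻] = (α₁ + 2α₂)·DIC
At pH 7.15: [H⁺]/K1 = 10^-0.80 = 0.15849, K2/[H⁺] = 10^-3.23 = 0.00058884
α₁ = 1/(1 + 0.15849 + 0.00058884) = 1/1.1591 = 0.8628; α₂ = α₁·K2/[H⁺] = 0.0005080
α₁ + 2α₂ = 0.8638
CA = 0.8638 × 4.30 = 3.71 mmol/L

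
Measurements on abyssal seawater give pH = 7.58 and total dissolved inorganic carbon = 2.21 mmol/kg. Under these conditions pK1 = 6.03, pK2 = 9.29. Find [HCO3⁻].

[HCO3⁻] = 2.11 mmol/kg

α₁ = 1 / (1 + [H⁺]/K1 + K2/[H⁺]) = 1 / (1 + 10^-1.55 + 10^-1.71)
   = 1 / (1 + 0.028184 + 0.019498) = 1/1.0477 = 0.9545
[HCO3⁻] = α₁ × DIC = 0.9545 × 2.21 = 2.11 mmol/kg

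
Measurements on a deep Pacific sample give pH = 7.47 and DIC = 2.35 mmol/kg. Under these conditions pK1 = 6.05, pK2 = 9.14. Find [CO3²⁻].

[CO3²⁻] = 0.0474 mmol/kg

α₂ = 1 / (1 + [H⁺]/K2 + [H⁺]²/(K1K2)) = 1 / (1 + 10^+1.67 + 10^+0.25)
   = 1 / (1 + 46.774 + 1.7783) = 1/49.552 = 0.02018
[CO3²⁻] = α₂ × DIC = 0.02018 × 2.35 = 0.0474 mmol/kg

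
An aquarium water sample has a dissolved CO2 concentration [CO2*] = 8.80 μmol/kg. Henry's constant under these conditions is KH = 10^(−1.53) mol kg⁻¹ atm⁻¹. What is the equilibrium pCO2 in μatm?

KH = 10^(−1.53) = 2.951×10^-2 mol kg⁻¹ atm⁻¹
pCO2 = [CO2*]/KH = 8.80×10^-6 / 2.951×10^-2 = 2.98×10^-4 atm = 298 μatm

pCO2 = 298 μatm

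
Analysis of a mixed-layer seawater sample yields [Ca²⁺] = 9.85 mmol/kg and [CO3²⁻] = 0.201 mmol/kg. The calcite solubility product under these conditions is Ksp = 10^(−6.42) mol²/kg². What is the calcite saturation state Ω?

Ω = 5.21

Ksp = 10^(−6.42) = 3.802×10^-7
Ω = [Ca²⁺][CO3²⁻]/Ksp = (9.85×10^-3)(0.201×10^-3) / 3.802×10^-7 = 5.21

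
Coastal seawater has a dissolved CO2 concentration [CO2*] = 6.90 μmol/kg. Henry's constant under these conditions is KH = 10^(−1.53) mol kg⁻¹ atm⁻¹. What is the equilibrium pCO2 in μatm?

KH = 10^(−1.53) = 2.951×10^-2 mol kg⁻¹ atm⁻¹
pCO2 = [CO2*]/KH = 6.90×10^-6 / 2.951×10^-2 = 2.34×10^-4 atm = 234 μatm

pCO2 = 234 μatm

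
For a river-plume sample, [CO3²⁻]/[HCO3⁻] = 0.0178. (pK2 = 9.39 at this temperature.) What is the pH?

From K2 = [H⁺][CO3²⁻]/[HCO3⁻]:  pH = pK2 + log₁₀([CO3²⁻]/[HCO3⁻])
log₁₀(0.0178) = -1.750
pH = 9.39 + (-1.750) = 7.64

pH = 7.64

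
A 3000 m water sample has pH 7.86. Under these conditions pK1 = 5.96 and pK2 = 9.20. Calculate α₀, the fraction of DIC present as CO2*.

α₀ = 1 / (1 + K1/[H⁺] + K1K2/[H⁺]²) = 1 / (1 + 10^+1.90 + 10^+0.56)
   = 1 / (1 + 79.433 + 3.6308) = 1/84.064 = 0.01190

α₀ = 0.0119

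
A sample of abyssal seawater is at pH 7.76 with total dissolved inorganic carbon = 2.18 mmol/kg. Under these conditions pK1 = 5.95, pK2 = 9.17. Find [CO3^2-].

α₂ = 1 / (1 + [H⁺]/K2 + [H⁺]²/(K1K2)) = 1 / (1 + 10^+1.41 + 10^-0.40)
   = 1 / (1 + 25.704 + 0.39811) = 1/27.102 = 0.03690
[CO3²⁻] = α₂ × DIC = 0.03690 × 2.18 = 0.0804 mmol/kg

[CO3²⁻] = 0.0804 mmol/kg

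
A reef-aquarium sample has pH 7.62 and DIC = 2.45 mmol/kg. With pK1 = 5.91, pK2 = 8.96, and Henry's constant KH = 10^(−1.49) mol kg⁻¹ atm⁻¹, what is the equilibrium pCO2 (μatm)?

α₀ = 1 / (1 + K1/[H⁺] + K1K2/[H⁺]²) = 1 / (1 + 10^+1.71 + 10^+0.37)
   = 1 / (1 + 51.286 + 2.3442) = 1/54.630 = 0.01830
[CO2*] = α₀ × DIC = 0.01830 × 2.45 = 0.04485 mmol/kg
pCO2 = [CO2*]/KH = 4.485×10^-5 / 3.236×10^-2 = 1390 μatm

pCO2 = 1390 μatm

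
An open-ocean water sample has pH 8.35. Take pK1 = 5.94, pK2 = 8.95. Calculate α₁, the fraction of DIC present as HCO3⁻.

α₁ = 1 / (1 + [H⁺]/K1 + K2/[H⁺]) = 1 / (1 + 10^-2.41 + 10^-0.60)
   = 1 / (1 + 0.0038905 + 0.25119) = 1/1.2551 = 0.7968

α₁ = 0.797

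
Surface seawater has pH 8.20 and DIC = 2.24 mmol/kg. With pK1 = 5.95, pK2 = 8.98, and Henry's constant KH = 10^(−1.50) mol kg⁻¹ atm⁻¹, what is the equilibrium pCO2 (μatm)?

α₀ = 1 / (1 + K1/[H⁺] + K1K2/[H⁺]²) = 1 / (1 + 10^+2.25 + 10^+1.47)
   = 1 / (1 + 177.83 + 29.512) = 1/208.34 = 0.004800
[CO2*] = α₀ × DIC = 0.004800 × 2.24 = 0.01075 mmol/kg = 10.75 μmol/kg
pCO2 = [CO2*]/KH = 1.075×10^-5 / 3.162×10^-2 = 340 μatm

pCO2 = 340 μatm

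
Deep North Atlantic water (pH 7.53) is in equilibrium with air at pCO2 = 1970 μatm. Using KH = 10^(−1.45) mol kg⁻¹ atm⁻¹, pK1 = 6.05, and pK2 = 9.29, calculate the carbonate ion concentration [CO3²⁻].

[CO2*] = KH · pCO2 = 10^(−1.45) × 1970×10^-6 = 6.990×10^-5 mol/kg
α₀ = 1/(1 + K1/[H⁺] + K1K2/[H⁺]²) = 1/(1 + 10^+1.48 + 10^-0.28) = 0.03152
DIC = [CO2*]/α₀ = 6.990×10^-5 / 0.03152 = 2.217 mmol/kg
[CO3²⁻] = α₂·DIC; α₂ = 0.01654, so [CO3²⁻] = 0.01654 × 2.217 = 0.0367 mmol/kg

[CO3²⁻] = 0.0367 mmol/kg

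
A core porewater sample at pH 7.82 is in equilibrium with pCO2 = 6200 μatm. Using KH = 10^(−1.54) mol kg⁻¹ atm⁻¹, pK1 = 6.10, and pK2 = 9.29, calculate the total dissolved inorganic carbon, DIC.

[CO2*] = KH · pCO2 = 10^(−1.54) × 6200×10^-6 = 1.788×10^-4 mol/kg
α₀ = 1/(1 + K1/[H⁺] + K1K2/[H⁺]²) = 1/(1 + 10^+1.72 + 10^+0.25) = 0.01810
DIC = [CO2*]/α₀ = 1.788×10^-4 / 0.01810 = 9.88 mmol/kg

DIC = 9.88 mmol/kg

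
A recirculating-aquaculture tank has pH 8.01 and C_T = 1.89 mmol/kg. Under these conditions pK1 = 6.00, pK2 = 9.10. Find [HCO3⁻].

α₁ = 1 / (1 + [H⁺]/K1 + K2/[H⁺]) = 1 / (1 + 10^-2.01 + 10^-1.09)
   = 1 / (1 + 0.0097724 + 0.081283) = 1/1.0911 = 0.9165
[HCO3⁻] = α₁ × DIC = 0.9165 × 1.89 = 1.73 mmol/kg

[HCO3⁻] = 1.73 mmol/kg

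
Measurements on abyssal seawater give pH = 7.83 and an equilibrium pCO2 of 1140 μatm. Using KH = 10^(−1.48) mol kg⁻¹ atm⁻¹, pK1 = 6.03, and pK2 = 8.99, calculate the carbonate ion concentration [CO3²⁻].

[CO3²⁻] = 0.165 mmol/kg

[CO2*] = KH · pCO2 = 10^(−1.48) × 1140×10^-6 = 3.775×10^-5 mol/kg
α₀ = 1/(1 + K1/[H⁺] + K1K2/[H⁺]²) = 1/(1 + 10^+1.80 + 10^+0.64) = 0.01461
DIC = [CO2*]/α₀ = 3.775×10^-5 / 0.01461 = 2.584 mmol/kg
[CO3²⁻] = α₂·DIC; α₂ = 0.06376, so [CO3²⁻] = 0.06376 × 2.584 = 0.165 mmol/kg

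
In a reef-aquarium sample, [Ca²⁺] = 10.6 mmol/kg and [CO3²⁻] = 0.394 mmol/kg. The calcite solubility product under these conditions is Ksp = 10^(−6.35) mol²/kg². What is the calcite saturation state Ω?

Ksp = 10^(−6.35) = 4.467×10^-7
Ω = [Ca²⁺][CO3²⁻]/Ksp = (10.6×10^-3)(0.394×10^-3) / 4.467×10^-7 = 9.35

Ω = 9.35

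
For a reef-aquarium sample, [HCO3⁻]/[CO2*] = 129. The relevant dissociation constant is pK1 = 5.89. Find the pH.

From K1 = [H⁺][HCO3⁻]/[CO2*]:  pH = pK1 + log₁₀([HCO3⁻]/[CO2*])
log₁₀(129) = +2.111
pH = 5.89 + (+2.111) = 8.00

pH = 8.00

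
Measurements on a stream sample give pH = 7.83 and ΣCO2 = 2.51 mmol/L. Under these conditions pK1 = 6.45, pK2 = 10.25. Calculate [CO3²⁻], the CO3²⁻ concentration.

[CO3²⁻] = 9.13 μmol/L

α₂ = 1 / (1 + [H⁺]/K2 + [H⁺]²/(K1K2)) = 1 / (1 + 10^+2.42 + 10^+1.04)
   = 1 / (1 + 263.03 + 10.965) = 1/274.99 = 0.003636
[CO3²⁻] = α₂ × DIC = 0.003636 × 2.51 = 0.00913 mmol/L = 9.13 μmol/L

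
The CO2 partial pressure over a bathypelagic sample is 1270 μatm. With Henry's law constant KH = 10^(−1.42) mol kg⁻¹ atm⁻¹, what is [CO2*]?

[CO2*] = 48.3 μmol/kg

KH = 10^(−1.42) = 3.802×10^-2 mol kg⁻¹ atm⁻¹
[CO2*] = KH · pCO2 = 3.802×10^-2 × 1270×10^-6 atm = 4.83×10^-5 mol/kg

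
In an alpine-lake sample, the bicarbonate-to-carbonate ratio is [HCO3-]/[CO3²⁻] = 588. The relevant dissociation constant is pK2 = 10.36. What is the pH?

From K2 = [H⁺][CO3²⁻]/[HCO3-]:  pH = pK2 − log₁₀([HCO3-]/[CO3²⁻])
log₁₀(588) = +2.769
pH = 10.36 − (+2.769) = 7.59

pH = 7.59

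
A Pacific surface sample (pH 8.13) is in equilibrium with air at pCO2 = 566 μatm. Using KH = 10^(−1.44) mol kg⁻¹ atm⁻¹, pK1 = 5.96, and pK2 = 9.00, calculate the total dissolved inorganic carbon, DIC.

DIC = 3.47 mmol/kg

[CO2*] = KH · pCO2 = 10^(−1.44) × 566×10^-6 = 2.055×10^-5 mol/kg
α₀ = 1/(1 + K1/[H⁺] + K1K2/[H⁺]²) = 1/(1 + 10^+2.17 + 10^+1.30) = 0.005922
DIC = [CO2*]/α₀ = 2.055×10^-5 / 0.005922 = 3.47 mmol/kg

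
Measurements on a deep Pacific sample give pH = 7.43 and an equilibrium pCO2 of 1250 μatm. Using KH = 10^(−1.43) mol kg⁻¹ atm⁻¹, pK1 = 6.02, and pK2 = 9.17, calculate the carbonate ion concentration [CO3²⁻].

[CO2*] = KH · pCO2 = 10^(−1.43) × 1250×10^-6 = 4.644×10^-5 mol/kg
α₀ = 1/(1 + K1/[H⁺] + K1K2/[H⁺]²) = 1/(1 + 10^+1.41 + 10^-0.33) = 0.03680
DIC = [CO2*]/α₀ = 4.644×10^-5 / 0.03680 = 1.262 mmol/kg
[CO3²⁻] = α₂·DIC; α₂ = 0.01721, so [CO3²⁻] = 0.01721 × 1.262 = 0.0217 mmol/kg

[CO3²⁻] = 0.0217 mmol/kg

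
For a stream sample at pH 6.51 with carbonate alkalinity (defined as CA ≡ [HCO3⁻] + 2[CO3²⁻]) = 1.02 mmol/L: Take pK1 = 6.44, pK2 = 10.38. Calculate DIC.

DIC = 1.89 mmol/L

CA = [HCO3⁻] + 2[CO3²⁻] = (α₁ + 2α₂)·DIC
At pH 6.51: [H⁺]/K1 = 10^-0.07 = 0.85114, K2/[H⁺] = 10^-3.87 = 0.00013490
α₁ = 1/(1 + 0.85114 + 0.00013490) = 1/1.8513 = 0.5402; α₂ = α₁·K2/[H⁺] = 7.287×10^-5
α₁ + 2α₂ = 0.5403
DIC = CA / (α₁ + 2α₂) = 1.02 / 0.5403 = 1.89 mmol/L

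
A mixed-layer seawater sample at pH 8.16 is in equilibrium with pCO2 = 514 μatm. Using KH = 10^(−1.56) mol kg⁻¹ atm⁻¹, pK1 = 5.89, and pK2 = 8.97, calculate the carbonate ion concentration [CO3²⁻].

[CO3²⁻] = 0.408 mmol/kg

[CO2*] = KH · pCO2 = 10^(−1.56) × 514×10^-6 = 1.416×10^-5 mol/kg
α₀ = 1/(1 + K1/[H⁺] + K1K2/[H⁺]²) = 1/(1 + 10^+2.27 + 10^+1.46) = 0.004629
DIC = [CO2*]/α₀ = 1.416×10^-5 / 0.004629 = 3.059 mmol/kg
[CO3²⁻] = α₂·DIC; α₂ = 0.1335, so [CO3²⁻] = 0.1335 × 3.059 = 0.408 mmol/kg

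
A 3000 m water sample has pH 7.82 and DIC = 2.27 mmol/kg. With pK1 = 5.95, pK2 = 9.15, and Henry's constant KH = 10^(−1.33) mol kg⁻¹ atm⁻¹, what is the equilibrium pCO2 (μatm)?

α₀ = 1 / (1 + K1/[H⁺] + K1K2/[H⁺]²) = 1 / (1 + 10^+1.87 + 10^+0.54)
   = 1 / (1 + 74.131 + 3.4674) = 1/78.598 = 0.01272
[CO2*] = α₀ × DIC = 0.01272 × 2.27 = 0.02888 mmol/kg
pCO2 = [CO2*]/KH = 2.888×10^-5 / 4.677×10^-2 = 617 μatm

pCO2 = 617 μatm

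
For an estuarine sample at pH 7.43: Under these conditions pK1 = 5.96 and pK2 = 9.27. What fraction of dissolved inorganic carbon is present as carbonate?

α₂ = 1 / (1 + [H⁺]/K2 + [H⁺]²/(K1K2)) = 1 / (1 + 10^+1.84 + 10^+0.37)
   = 1 / (1 + 69.183 + 2.3442) = 1/72.527 = 0.01379

α₂ = 0.0138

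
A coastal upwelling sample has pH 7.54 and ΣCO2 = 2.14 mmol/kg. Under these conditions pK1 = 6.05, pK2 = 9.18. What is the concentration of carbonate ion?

[CO3²⁻] = 0.0465 mmol/kg

α₂ = 1 / (1 + [H⁺]/K2 + [H⁺]²/(K1K2)) = 1 / (1 + 10^+1.64 + 10^+0.15)
   = 1 / (1 + 43.652 + 1.4125) = 1/46.064 = 0.02171
[CO3²⁻] = α₂ × DIC = 0.02171 × 2.14 = 0.0465 mmol/kg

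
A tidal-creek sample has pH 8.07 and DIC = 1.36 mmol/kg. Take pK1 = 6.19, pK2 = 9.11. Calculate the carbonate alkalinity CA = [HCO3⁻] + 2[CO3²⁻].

CA = 1.46 mmol/kg

CA = [HCO3⁻] + 2[CO3²⁻] = (α₁ + 2α₂)·DIC
At pH 8.07: [H⁺]/K1 = 10^-1.88 = 0.013183, K2/[H⁺] = 10^-1.04 = 0.091201
α₁ = 1/(1 + 0.013183 + 0.091201) = 1/1.1044 = 0.9055; α₂ = α₁·K2/[H⁺] = 0.08258
α₁ + 2α₂ = 1.0706
CA = 1.0706 × 1.36 = 1.46 mmol/kg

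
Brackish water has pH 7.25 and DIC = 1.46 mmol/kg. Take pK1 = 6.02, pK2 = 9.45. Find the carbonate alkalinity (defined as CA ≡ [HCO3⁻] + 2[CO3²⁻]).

CA = 1.39 mmol/kg

CA = [HCO3⁻] + 2[CO3²⁻] = (α₁ + 2α₂)·DIC
At pH 7.25: [H⁺]/K1 = 10^-1.23 = 0.058884, K2/[H⁺] = 10^-2.20 = 0.0063096
α₁ = 1/(1 + 0.058884 + 0.0063096) = 1/1.0652 = 0.9388; α₂ = α₁·K2/[H⁺] = 0.005923
α₁ + 2α₂ = 0.9506
CA = 0.9506 × 1.46 = 1.39 mmol/kg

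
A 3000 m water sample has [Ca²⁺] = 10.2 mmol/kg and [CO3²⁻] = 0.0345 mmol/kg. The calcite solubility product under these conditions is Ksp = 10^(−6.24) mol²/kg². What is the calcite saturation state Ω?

Ksp = 10^(−6.24) = 5.754×10^-7
Ω = [Ca²⁺][CO3²⁻]/Ksp = (10.2×10^-3)(0.0345×10^-3) / 5.754×10^-7 = 0.612

Ω = 0.612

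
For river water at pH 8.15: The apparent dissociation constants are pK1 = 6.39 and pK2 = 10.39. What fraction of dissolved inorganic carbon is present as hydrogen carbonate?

α₁ = 1 / (1 + [H⁺]/K1 + K2/[H⁺]) = 1 / (1 + 10^-1.76 + 10^-2.24)
   = 1 / (1 + 0.017378 + 0.0057544) = 1/1.0231 = 0.9774

α₁ = 0.977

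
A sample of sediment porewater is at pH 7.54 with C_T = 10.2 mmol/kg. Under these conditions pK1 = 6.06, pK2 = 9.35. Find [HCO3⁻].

[HCO3⁻] = 9.73 mmol/kg

α₁ = 1 / (1 + [H⁺]/K1 + K2/[H⁺]) = 1 / (1 + 10^-1.48 + 10^-1.81)
   = 1 / (1 + 0.033113 + 0.015488) = 1/1.0486 = 0.9537
[HCO3⁻] = α₁ × DIC = 0.9537 × 10.2 = 9.73 mmol/kg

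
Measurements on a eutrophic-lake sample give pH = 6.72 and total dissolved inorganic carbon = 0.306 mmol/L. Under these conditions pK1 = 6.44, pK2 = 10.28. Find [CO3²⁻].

α₂ = 1 / (1 + [H⁺]/K2 + [H⁺]²/(K1K2)) = 1 / (1 + 10^+3.56 + 10^+3.28)
   = 1 / (1 + 3630.8 + 1905.5) = 1/5537.2 = 0.0001806
[CO3²⁻] = α₂ × DIC = 0.0001806 × 0.306 = 5.53×10^-5 mmol/L = 0.0553 μmol/L

[CO3²⁻] = 0.0553 μmol/L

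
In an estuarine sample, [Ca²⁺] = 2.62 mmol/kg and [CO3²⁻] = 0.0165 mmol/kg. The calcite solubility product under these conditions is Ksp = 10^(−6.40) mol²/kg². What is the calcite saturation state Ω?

Ksp = 10^(−6.40) = 3.981×10^-7
Ω = [Ca²⁺][CO3²⁻]/Ksp = (2.62×10^-3)(0.0165×10^-3) / 3.981×10^-7 = 0.109

Ω = 0.109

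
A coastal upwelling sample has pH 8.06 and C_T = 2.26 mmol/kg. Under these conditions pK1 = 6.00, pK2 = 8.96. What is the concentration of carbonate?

[CO3²⁻] = 0.251 mmol/kg

α₂ = 1 / (1 + [H⁺]/K2 + [H⁺]²/(K1K2)) = 1 / (1 + 10^+0.90 + 10^-1.16)
   = 1 / (1 + 7.9433 + 0.069183) = 1/9.0125 = 0.1110
[CO3²⁻] = α₂ × DIC = 0.1110 × 2.26 = 0.251 mmol/kg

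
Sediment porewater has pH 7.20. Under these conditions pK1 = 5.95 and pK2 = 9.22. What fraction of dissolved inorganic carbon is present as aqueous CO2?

α₀ = 0.0528

α₀ = 1 / (1 + K1/[H⁺] + K1K2/[H⁺]²) = 1 / (1 + 10^+1.25 + 10^-0.77)
   = 1 / (1 + 17.783 + 0.16982) = 1/18.953 = 0.05276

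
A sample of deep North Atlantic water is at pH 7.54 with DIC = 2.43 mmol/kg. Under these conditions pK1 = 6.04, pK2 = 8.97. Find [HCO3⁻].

α₁ = 1 / (1 + [H⁺]/K1 + K2/[H⁺]) = 1 / (1 + 10^-1.50 + 10^-1.43)
   = 1 / (1 + 0.031623 + 0.037154) = 1/1.0688 = 0.9356
[HCO3⁻] = α₁ × DIC = 0.9356 × 2.43 = 2.27 mmol/kg

[HCO3⁻] = 2.27 mmol/kg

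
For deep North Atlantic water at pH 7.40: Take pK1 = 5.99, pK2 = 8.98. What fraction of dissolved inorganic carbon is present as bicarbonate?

α₁ = 1 / (1 + [H⁺]/K1 + K2/[H⁺]) = 1 / (1 + 10^-1.41 + 10^-1.58)
   = 1 / (1 + 0.038905 + 0.026303) = 1/1.0652 = 0.9388

α₁ = 0.939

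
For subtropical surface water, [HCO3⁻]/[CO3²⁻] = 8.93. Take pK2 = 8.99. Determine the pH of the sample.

pH = 8.04

From K2 = [H⁺][CO3²⁻]/[HCO3⁻]:  pH = pK2 − log₁₀([HCO3⁻]/[CO3²⁻])
log₁₀(8.93) = +0.951
pH = 8.99 − (+0.951) = 8.04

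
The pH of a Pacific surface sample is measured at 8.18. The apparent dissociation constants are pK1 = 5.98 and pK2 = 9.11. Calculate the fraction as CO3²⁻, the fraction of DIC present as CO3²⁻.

α₂ = 1 / (1 + [H⁺]/K2 + [H⁺]²/(K1K2)) = 1 / (1 + 10^+0.93 + 10^-1.27)
   = 1 / (1 + 8.5114 + 0.053703) = 1/9.5651 = 0.1045

α₂ = 0.105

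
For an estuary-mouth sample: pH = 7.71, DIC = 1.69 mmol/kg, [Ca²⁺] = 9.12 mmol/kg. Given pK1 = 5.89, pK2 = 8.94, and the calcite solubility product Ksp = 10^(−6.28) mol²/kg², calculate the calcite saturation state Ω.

α₂ = 1 / (1 + [H⁺]/K2 + [H⁺]²/(K1K2)) = 1 / (1 + 10^+1.23 + 10^-0.59)
   = 1 / (1 + 16.982 + 0.25704) = 1/18.239 = 0.05483
[CO3²⁻] = α₂ × DIC = 0.05483 × 1.69 = 0.09266 mmol/kg
Ksp = 10^(−6.28) = 5.248×10^-7
Ω = [Ca²⁺][CO3²⁻]/Ksp = (9.12×10^-3)(9.266×10^-5) / 5.248×10^-7 = 1.61

Ω = 1.61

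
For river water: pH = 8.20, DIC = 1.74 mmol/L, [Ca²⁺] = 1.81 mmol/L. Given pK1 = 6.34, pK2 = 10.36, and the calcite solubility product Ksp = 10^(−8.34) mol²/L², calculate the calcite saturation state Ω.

α₂ = 1 / (1 + [H⁺]/K2 + [H⁺]²/(K1K2)) = 1 / (1 + 10^+2.16 + 10^+0.30)
   = 1 / (1 + 144.54 + 1.9953) = 1/147.54 = 0.006778
[CO3²⁻] = α₂ × DIC = 0.006778 × 1.74 = 0.01179 mmol/L = 11.79 μmol/L
Ksp = 10^(−8.34) = 4.571×10^-9
Ω = [Ca²⁺][CO3²⁻]/Ksp = (1.81×10^-3)(1.179×10^-5) / 4.571×10^-9 = 4.67

Ω = 4.67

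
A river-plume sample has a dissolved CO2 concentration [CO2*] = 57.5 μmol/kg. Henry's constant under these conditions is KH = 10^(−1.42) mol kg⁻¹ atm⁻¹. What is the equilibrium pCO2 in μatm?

KH = 10^(−1.42) = 3.802×10^-2 mol kg⁻¹ atm⁻¹
pCO2 = [CO2*]/KH = 57.5×10^-6 / 3.802×10^-2 = 1.51×10^-3 atm = 1510 μatm

pCO2 = 1510 μatm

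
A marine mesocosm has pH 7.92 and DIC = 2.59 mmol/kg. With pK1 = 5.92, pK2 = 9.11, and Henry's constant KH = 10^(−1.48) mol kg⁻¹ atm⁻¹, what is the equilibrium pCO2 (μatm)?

pCO2 = 728 μatm

α₀ = 1 / (1 + K1/[H⁺] + K1K2/[H⁺]²) = 1 / (1 + 10^+2.00 + 10^+0.81)
   = 1 / (1 + 100.00 + 6.4565) = 1/107.46 = 0.009306
[CO2*] = α₀ × DIC = 0.009306 × 2.59 = 0.02410 mmol/kg
pCO2 = [CO2*]/KH = 2.410×10^-5 / 3.311×10^-2 = 728 μatm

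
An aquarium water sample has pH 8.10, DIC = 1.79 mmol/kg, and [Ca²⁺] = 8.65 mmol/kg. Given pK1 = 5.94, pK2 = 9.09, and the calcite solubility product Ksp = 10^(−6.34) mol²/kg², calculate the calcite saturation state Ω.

Ω = 3.12

α₂ = 1 / (1 + [H⁺]/K2 + [H⁺]²/(K1K2)) = 1 / (1 + 10^+0.99 + 10^-1.17)
   = 1 / (1 + 9.7724 + 0.067608) = 1/10.840 = 0.09225
[CO3²⁻] = α₂ × DIC = 0.09225 × 1.79 = 0.1651 mmol/kg
Ksp = 10^(−6.34) = 4.571×10^-7
Ω = [Ca²⁺][CO3²⁻]/Ksp = (8.65×10^-3)(1.651×10^-4) / 4.571×10^-7 = 3.12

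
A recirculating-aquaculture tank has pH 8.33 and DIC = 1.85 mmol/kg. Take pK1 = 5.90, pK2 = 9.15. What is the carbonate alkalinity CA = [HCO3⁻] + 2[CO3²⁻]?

CA = [HCO3⁻] + 2[CO3²⁻] = (α₁ + 2α₂)·DIC
At pH 8.33: [H⁺]/K1 = 10^-2.43 = 0.0037154, K2/[H⁺] = 10^-0.82 = 0.15136
α₁ = 1/(1 + 0.0037154 + 0.15136) = 1/1.1551 = 0.8657; α₂ = α₁·K2/[H⁺] = 0.1310
α₁ + 2α₂ = 1.1278
CA = 1.1278 × 1.85 = 2.09 mmol/kg

CA = 2.09 mmol/kg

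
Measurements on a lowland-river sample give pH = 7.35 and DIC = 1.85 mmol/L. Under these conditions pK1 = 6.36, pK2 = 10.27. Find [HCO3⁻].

α₁ = 1 / (1 + [H⁺]/K1 + K2/[H⁺]) = 1 / (1 + 10^-0.99 + 10^-2.92)
   = 1 / (1 + 0.10233 + 0.0012023) = 1/1.1035 = 0.9062
[HCO3⁻] = α₁ × DIC = 0.9062 × 1.85 = 1.68 mmol/L

[HCO3⁻] = 1.68 mmol/L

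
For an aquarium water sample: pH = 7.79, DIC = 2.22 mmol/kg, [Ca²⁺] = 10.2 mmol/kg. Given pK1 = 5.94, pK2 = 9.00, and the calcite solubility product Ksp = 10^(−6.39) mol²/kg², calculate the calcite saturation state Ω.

Ω = 3.19

α₂ = 1 / (1 + [H⁺]/K2 + [H⁺]²/(K1K2)) = 1 / (1 + 10^+1.21 + 10^-0.64)
   = 1 / (1 + 16.218 + 0.22909) = 1/17.447 = 0.05732
[CO3²⁻] = α₂ × DIC = 0.05732 × 2.22 = 0.1272 mmol/kg
Ksp = 10^(−6.39) = 4.074×10^-7
Ω = [Ca²⁺][CO3²⁻]/Ksp = (10.2×10^-3)(1.272×10^-4) / 4.074×10^-7 = 3.19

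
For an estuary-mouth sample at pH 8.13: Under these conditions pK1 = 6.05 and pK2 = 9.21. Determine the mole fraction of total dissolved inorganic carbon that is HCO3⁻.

α₁ = 1 / (1 + [H⁺]/K1 + K2/[H⁺]) = 1 / (1 + 10^-2.08 + 10^-1.08)
   = 1 / (1 + 0.0083176 + 0.083176) = 1/1.0915 = 0.9162

α₁ = 0.916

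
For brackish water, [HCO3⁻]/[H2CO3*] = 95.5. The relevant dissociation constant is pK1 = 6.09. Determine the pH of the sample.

From K1 = [H⁺][HCO3⁻]/[H2CO3*]:  pH = pK1 + log₁₀([HCO3⁻]/[H2CO3*])
log₁₀(95.5) = +1.980
pH = 6.09 + (+1.980) = 8.07

pH = 8.07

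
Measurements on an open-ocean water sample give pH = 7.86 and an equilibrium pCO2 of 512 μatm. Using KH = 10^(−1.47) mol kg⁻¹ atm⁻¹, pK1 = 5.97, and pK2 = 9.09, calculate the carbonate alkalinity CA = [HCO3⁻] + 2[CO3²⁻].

[CO2*] = KH · pCO2 = 10^(−1.47) × 512×10^-6 = 1.735×10^-5 mol/kg
α₀ = 1/(1 + K1/[H⁺] + K1K2/[H⁺]²) = 1/(1 + 10^+1.89 + 10^+0.66) = 0.01202
DIC = [CO2*]/α₀ = 1.735×10^-5 / 0.01202 = 1.443 mmol/kg
CA = (α₁ + 2α₂)·DIC = (0.9330 + 2×0.05494) × 1.443 = 1.51 mmol/kg

CA = 1.51 mmol/kg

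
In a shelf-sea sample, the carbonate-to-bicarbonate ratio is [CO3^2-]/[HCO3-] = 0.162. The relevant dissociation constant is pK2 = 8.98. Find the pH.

From K2 = [H⁺][CO3^2-]/[HCO3-]:  pH = pK2 + log₁₀([CO3^2-]/[HCO3-])
log₁₀(0.162) = -0.790
pH = 8.98 + (-0.790) = 8.19

pH = 8.19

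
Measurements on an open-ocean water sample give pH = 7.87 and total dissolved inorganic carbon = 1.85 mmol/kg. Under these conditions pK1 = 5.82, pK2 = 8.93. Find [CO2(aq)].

[CO2*] = 15.0 μmol/kg

α₀ = 1 / (1 + K1/[H⁺] + K1K2/[H⁺]²) = 1 / (1 + 10^+2.05 + 10^+0.99)
   = 1 / (1 + 112.20 + 9.7724) = 1/122.97 = 0.008132
[CO2*] = α₀ × DIC = 0.008132 × 1.85 = 0.0150 mmol/kg = 15.0 μmol/kg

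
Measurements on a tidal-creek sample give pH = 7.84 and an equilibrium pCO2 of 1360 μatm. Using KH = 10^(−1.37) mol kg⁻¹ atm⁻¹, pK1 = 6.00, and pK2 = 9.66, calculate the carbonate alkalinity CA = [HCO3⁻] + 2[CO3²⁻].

CA = 4.14 mmol/kg

[CO2*] = KH · pCO2 = 10^(−1.37) × 1360×10^-6 = 5.801×10^-5 mol/kg
α₀ = 1/(1 + K1/[H⁺] + K1K2/[H⁺]²) = 1/(1 + 10^+1.84 + 10^+0.02) = 0.01404
DIC = [CO2*]/α₀ = 5.801×10^-5 / 0.01404 = 4.132 mmol/kg
CA = (α₁ + 2α₂)·DIC = (0.9713 + 2×0.01470) × 4.132 = 4.14 mmol/kg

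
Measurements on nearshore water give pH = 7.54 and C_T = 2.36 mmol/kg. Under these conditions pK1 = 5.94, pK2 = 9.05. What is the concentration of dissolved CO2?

α₀ = 1 / (1 + K1/[H⁺] + K1K2/[H⁺]²) = 1 / (1 + 10^+1.60 + 10^+0.09)
   = 1 / (1 + 39.811 + 1.2303) = 1/42.041 = 0.02379
[CO2*] = α₀ × DIC = 0.02379 × 2.36 = 0.0561 mmol/kg

[CO2*] = 0.0561 mmol/kg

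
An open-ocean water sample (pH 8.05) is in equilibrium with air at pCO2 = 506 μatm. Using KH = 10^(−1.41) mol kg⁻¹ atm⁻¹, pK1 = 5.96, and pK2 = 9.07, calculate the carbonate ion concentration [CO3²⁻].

[CO3²⁻] = 0.231 mmol/kg

[CO2*] = KH · pCO2 = 10^(−1.41) × 506×10^-6 = 1.969×10^-5 mol/kg
α₀ = 1/(1 + K1/[H⁺] + K1K2/[H⁺]²) = 1/(1 + 10^+2.09 + 10^+1.07) = 0.007365
DIC = [CO2*]/α₀ = 1.969×10^-5 / 0.007365 = 2.673 mmol/kg
[CO3²⁻] = α₂·DIC; α₂ = 0.08653, so [CO3²⁻] = 0.08653 × 2.673 = 0.231 mmol/kg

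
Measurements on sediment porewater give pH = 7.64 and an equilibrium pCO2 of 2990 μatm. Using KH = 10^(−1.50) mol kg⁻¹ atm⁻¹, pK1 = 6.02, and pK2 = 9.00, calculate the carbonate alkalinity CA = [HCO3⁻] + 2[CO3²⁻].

[CO2*] = KH · pCO2 = 10^(−1.50) × 2990×10^-6 = 9.455×10^-5 mol/kg
α₀ = 1/(1 + K1/[H⁺] + K1K2/[H⁺]²) = 1/(1 + 10^+1.62 + 10^+0.26) = 0.02247
DIC = [CO2*]/α₀ = 9.455×10^-5 / 0.02247 = 4.208 mmol/kg
CA = (α₁ + 2α₂)·DIC = (0.9366 + 2×0.04089) × 4.208 = 4.29 mmol/kg

CA = 4.29 mmol/kg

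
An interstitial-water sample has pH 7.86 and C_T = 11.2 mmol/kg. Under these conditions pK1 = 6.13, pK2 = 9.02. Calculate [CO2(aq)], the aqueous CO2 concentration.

[CO2*] = 0.192 mmol/kg

α₀ = 1 / (1 + K1/[H⁺] + K1K2/[H⁺]²) = 1 / (1 + 10^+1.73 + 10^+0.57)
   = 1 / (1 + 53.703 + 3.7154) = 1/58.419 = 0.01712
[CO2*] = α₀ × DIC = 0.01712 × 11.2 = 0.192 mmol/kg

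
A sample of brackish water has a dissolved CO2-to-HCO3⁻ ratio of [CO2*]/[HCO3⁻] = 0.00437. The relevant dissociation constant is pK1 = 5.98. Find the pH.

pH = 8.34

From K1 = [H⁺][HCO3⁻]/[CO2*]:  pH = pK1 − log₁₀([CO2*]/[HCO3⁻])
log₁₀(0.00437) = -2.360
pH = 5.98 − (-2.360) = 8.34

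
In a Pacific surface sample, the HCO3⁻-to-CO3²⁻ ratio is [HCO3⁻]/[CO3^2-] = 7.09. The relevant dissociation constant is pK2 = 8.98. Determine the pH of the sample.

pH = 8.13

From K2 = [H⁺][CO3^2-]/[HCO3⁻]:  pH = pK2 − log₁₀([HCO3⁻]/[CO3^2-])
log₁₀(7.09) = +0.851
pH = 8.98 − (+0.851) = 8.13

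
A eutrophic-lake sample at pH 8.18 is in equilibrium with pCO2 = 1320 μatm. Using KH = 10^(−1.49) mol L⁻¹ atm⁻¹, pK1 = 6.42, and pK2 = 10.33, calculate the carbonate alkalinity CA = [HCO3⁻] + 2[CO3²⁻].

CA = 2.49 mmol/L

[CO2*] = KH · pCO2 = 10^(−1.49) × 1320×10^-6 = 4.271×10^-5 mol/L
α₀ = 1/(1 + K1/[H⁺] + K1K2/[H⁺]²) = 1/(1 + 10^+1.76 + 10^-0.39) = 0.01696
DIC = [CO2*]/α₀ = 4.271×10^-5 / 0.01696 = 2.518 mmol/L
CA = (α₁ + 2α₂)·DIC = (0.9761 + 2×0.006910) × 2.518 = 2.49 mmol/L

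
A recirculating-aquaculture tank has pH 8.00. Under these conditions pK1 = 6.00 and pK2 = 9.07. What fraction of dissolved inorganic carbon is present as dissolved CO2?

α₀ = 0.00913

α₀ = 1 / (1 + K1/[H⁺] + K1K2/[H⁺]²) = 1 / (1 + 10^+2.00 + 10^+0.93)
   = 1 / (1 + 100.00 + 8.5114) = 1/109.51 = 0.009131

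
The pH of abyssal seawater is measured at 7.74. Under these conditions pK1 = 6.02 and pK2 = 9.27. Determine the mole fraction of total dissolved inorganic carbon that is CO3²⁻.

α₂ = 1 / (1 + [H⁺]/K2 + [H⁺]²/(K1K2)) = 1 / (1 + 10^+1.53 + 10^-0.19)
   = 1 / (1 + 33.884 + 0.64565) = 1/35.530 = 0.02815

α₂ = 0.0281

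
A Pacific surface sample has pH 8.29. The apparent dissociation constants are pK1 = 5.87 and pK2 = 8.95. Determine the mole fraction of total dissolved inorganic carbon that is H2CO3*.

α₀ = 1 / (1 + K1/[H⁺] + K1K2/[H⁺]²) = 1 / (1 + 10^+2.42 + 10^+1.76)
   = 1 / (1 + 263.03 + 57.544) = 1/321.57 = 0.003110

α₀ = 0.00311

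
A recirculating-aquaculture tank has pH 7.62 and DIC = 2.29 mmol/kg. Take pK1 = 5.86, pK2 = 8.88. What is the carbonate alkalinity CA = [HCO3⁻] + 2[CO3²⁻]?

CA = [HCO3⁻] + 2[CO3²⁻] = (α₁ + 2α₂)·DIC
At pH 7.62: [H⁺]/K1 = 10^-1.76 = 0.017378, K2/[H⁺] = 10^-1.26 = 0.054954
α₁ = 1/(1 + 0.017378 + 0.054954) = 1/1.0723 = 0.9325; α₂ = α₁·K2/[H⁺] = 0.05125
α₁ + 2α₂ = 1.0350
CA = 1.0350 × 2.29 = 2.37 mmol/kg

CA = 2.37 mmol/kg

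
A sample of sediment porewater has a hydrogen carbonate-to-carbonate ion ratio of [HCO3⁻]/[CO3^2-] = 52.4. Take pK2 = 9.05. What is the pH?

pH = 7.33

From K2 = [H⁺][CO3^2-]/[HCO3⁻]:  pH = pK2 − log₁₀([HCO3⁻]/[CO3^2-])
log₁₀(52.4) = +1.719
pH = 9.05 − (+1.719) = 7.33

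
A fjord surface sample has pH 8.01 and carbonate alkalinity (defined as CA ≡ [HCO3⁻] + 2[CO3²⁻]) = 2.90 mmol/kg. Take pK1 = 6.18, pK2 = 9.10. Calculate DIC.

DIC = 2.73 mmol/kg

CA = [HCO3⁻] + 2[CO3²⁻] = (α₁ + 2α₂)·DIC
At pH 8.01: [H⁺]/K1 = 10^-1.83 = 0.014791, K2/[H⁺] = 10^-1.09 = 0.081283
α₁ = 1/(1 + 0.014791 + 0.081283) = 1/1.0961 = 0.9123; α₂ = α₁·K2/[H⁺] = 0.07416
α₁ + 2α₂ = 1.0607
DIC = CA / (α₁ + 2α₂) = 2.90 / 1.0607 = 2.73 mmol/kg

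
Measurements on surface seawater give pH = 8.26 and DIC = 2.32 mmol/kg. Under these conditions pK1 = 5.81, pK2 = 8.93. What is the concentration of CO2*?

[CO2*] = 6.76 μmol/kg

α₀ = 1 / (1 + K1/[H⁺] + K1K2/[H⁺]²) = 1 / (1 + 10^+2.45 + 10^+1.78)
   = 1 / (1 + 281.84 + 60.256) = 1/343.09 = 0.002915
[CO2*] = α₀ × DIC = 0.002915 × 2.32 = 0.00676 mmol/kg = 6.76 μmol/kg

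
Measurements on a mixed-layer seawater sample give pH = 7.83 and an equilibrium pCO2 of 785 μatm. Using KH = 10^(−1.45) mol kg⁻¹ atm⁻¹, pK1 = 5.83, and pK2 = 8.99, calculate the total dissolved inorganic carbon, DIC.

[CO2*] = KH · pCO2 = 10^(−1.45) × 785×10^-6 = 2.785×10^-5 mol/kg
α₀ = 1/(1 + K1/[H⁺] + K1K2/[H⁺]²) = 1/(1 + 10^+2.00 + 10^+0.84) = 0.009266
DIC = [CO2*]/α₀ = 2.785×10^-5 / 0.009266 = 3.01 mmol/kg

DIC = 3.01 mmol/kg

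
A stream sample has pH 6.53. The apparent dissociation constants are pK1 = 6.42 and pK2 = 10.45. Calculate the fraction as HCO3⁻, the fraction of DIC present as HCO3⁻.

α₁ = 1 / (1 + [H⁺]/K1 + K2/[H⁺]) = 1 / (1 + 10^-0.11 + 10^-3.92)
   = 1 / (1 + 0.77625 + 0.00012023) = 1/1.7764 = 0.5629

α₁ = 0.563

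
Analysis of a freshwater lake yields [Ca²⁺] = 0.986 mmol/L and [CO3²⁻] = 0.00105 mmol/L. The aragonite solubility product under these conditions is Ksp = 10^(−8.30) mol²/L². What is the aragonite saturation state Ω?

Ksp = 10^(−8.30) = 5.012×10^-9
Ω = [Ca²⁺][CO3²⁻]/Ksp = (0.986×10^-3)(0.00105×10^-3) / 5.012×10^-9 = 0.207

Ω = 0.207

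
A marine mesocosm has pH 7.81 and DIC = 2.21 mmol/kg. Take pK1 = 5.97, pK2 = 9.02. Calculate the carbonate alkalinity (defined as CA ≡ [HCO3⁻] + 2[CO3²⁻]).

CA = [HCO3⁻] + 2[CO3²⁻] = (α₁ + 2α₂)·DIC
At pH 7.81: [H⁺]/K1 = 10^-1.84 = 0.014454, K2/[H⁺] = 10^-1.21 = 0.061660
α₁ = 1/(1 + 0.014454 + 0.061660) = 1/1.0761 = 0.9293; α₂ = α₁·K2/[H⁺] = 0.05730
α₁ + 2α₂ = 1.0439
CA = 1.0439 × 2.21 = 2.31 mmol/kg

CA = 2.31 mmol/kg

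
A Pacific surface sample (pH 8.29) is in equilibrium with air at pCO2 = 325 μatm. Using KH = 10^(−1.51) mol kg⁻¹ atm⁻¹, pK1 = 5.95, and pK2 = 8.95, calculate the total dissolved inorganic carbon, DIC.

[CO2*] = KH · pCO2 = 10^(−1.51) × 325×10^-6 = 1.004×10^-5 mol/kg
α₀ = 1/(1 + K1/[H⁺] + K1K2/[H⁺]²) = 1/(1 + 10^+2.34 + 10^+1.68) = 0.003736
DIC = [CO2*]/α₀ = 1.004×10^-5 / 0.003736 = 2.69 mmol/kg

DIC = 2.69 mmol/kg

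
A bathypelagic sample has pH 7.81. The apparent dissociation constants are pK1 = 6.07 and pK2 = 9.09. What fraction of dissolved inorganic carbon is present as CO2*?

α₀ = 0.0170

α₀ = 1 / (1 + K1/[H⁺] + K1K2/[H⁺]²) = 1 / (1 + 10^+1.74 + 10^+0.46)
   = 1 / (1 + 54.954 + 2.8840) = 1/58.838 = 0.01700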